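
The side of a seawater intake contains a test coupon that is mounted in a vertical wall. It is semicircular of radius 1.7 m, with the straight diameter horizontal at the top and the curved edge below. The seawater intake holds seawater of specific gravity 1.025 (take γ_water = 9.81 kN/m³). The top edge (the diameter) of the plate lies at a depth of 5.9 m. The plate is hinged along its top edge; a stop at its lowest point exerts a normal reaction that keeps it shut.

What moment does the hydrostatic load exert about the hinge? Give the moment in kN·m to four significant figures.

γ = 1.025 × 9.81 = 10.05525 kN/m³.
The centroid of a semicircle lies 4r/(3π) = 0.721502 m from the diameter, here below the top edge, so the centroid depth is h_c = 5.9 + 0.721502 = 6.6215 m.
A = πr²/2 = π × 1.7²/2 = 4.5396 m².
Resultant F = γ·h_c·A = 10.05525 × 6.6215 × 4.5396 = 302.25 kN.
I_c = (π/8 − 8/(9π))·r⁴ = 0.109757 × 1.7⁴ = 0.916701 m⁴.
Centre of pressure: y_p = y_c + I_c/(y_c·A) = 6.6215 + 0.916701/(6.6215 × 4.5396) = 6.6215 + 0.0304968 = 6.652 m along the plane.
The resultant acts 0.721502 + 0.0304968 = 0.751999 m (along the plate) below the hinge at the top edge, so the moment about the hinge is M = F × 0.751999 = 302.25 × 0.751999 = 227.292 kN·m.

M ≈ 227.3 kN·m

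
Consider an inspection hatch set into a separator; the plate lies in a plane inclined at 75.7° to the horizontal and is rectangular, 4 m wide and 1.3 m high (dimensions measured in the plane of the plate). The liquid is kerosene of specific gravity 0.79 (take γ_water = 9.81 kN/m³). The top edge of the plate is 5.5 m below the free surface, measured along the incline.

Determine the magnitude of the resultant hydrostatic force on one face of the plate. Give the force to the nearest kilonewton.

F ≈ 240 kN

γ = 0.79 × 9.81 = 7.7499 kN/m³.
Let θ = 75.7° be the plate's angle to the horizontal; measure y along the incline from where the plane meets the free surface. Vertical depth h = y·sinθ with sinθ = 0.969016.
The centroid lies 1.3/2 = 0.65 m below the top edge, so y_c = 5.5 + 0.65 = 6.15 m and h_c = 6.15 × 0.969016 = 5.95945 m.
A = 4 × 1.3 = 5.2 m².
Resultant F = γ·h_c·A = 7.7499 × 5.95945 × 5.2 = 240.163 kN.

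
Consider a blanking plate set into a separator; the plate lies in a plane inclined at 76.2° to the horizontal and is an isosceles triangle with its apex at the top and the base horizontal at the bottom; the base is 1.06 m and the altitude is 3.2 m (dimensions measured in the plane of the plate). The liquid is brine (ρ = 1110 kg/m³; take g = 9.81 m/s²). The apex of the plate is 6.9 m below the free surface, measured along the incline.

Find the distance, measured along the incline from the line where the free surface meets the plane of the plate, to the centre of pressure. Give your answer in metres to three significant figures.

y_p = 9.10 m

γ = ρg = 1110 × 9.81 / 1000 = 10.8891 kN/m³.
Let θ = 76.2° be the plate's angle to the horizontal; measure y along the incline from where the plane meets the free surface. Vertical depth h = y·sinθ with sinθ = 0.971134.
With the apex up, the centroid sits 2h/3 = 2 × 3.2/3 = 2.13333 m below the apex, so y_c = 6.9 + 2.13333 = 9.03333 m and h_c = 9.03333 × 0.971134 = 8.77257 m.
A = ½ × 1.06 × 3.2 = 1.696 m².
Resultant F = γ·h_c·A = 10.8891 × 8.77257 × 1.696 = 162.011 kN.
I_c = b·h³/36 = 1.06 × 3.2³/36 = 0.964836 m⁴.
Centre of pressure: y_p = y_c + I_c/(y_c·A) = 9.03333 + 0.964836/(9.03333 × 1.696) = 9.03333 + 0.0629767 = 9.09631 m along the plane.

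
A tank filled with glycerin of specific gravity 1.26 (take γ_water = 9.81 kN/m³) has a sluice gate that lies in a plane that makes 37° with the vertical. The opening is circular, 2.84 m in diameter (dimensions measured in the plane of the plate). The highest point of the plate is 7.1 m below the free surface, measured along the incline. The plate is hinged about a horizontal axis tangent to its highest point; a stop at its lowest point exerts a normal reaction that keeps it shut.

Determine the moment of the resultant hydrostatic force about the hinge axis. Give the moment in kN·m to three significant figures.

γ = 1.26 × 9.81 = 12.3606 kN/m³.
The plate makes 37° with the vertical, i.e. θ = 90° − 37° = 53° to the horizontal. Measuring y along the incline from the free-surface line, vertical depth h = y·sinθ with sinθ = 0.798636.
The centroid is at the centre, 1.42 m below the top of the plate, so y_c = 7.1 + 1.42 = 8.52 m and h_c = 8.52 × 0.798636 = 6.80438 m.
A = π(1.42)² = 6.33471 m².
Resultant F = γ·h_c·A = 12.3606 × 6.80438 × 6.33471 = 532.789 kN.
I_c = πr⁴/4 = π × 1.42⁴/4 = 3.19333 m⁴.
Centre of pressure: y_p = y_c + I_c/(y_c·A) = 8.52 + 3.19333/(8.52 × 6.33471) = 8.52 + 0.0591667 = 8.57917 m along the plane.
The resultant acts 1.42 + 0.0591667 = 1.47917 m (along the plate) below the hinge at the top edge, so the moment about the hinge is M = F × 1.47917 = 532.789 × 1.47917 = 788.086 kN·m.

M ≈ 788 kN·m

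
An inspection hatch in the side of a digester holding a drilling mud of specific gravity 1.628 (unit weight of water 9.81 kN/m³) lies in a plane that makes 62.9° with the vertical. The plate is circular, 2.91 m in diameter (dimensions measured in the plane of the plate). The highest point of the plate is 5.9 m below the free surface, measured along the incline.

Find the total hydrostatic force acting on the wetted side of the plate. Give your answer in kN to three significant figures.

γ = 1.628 × 9.81 = 15.97068 kN/m³.
The plate makes 62.9° with the vertical, i.e. θ = 90° − 62.9° = 27.1° to the horizontal. Measuring y along the incline from the free-surface line, vertical depth h = y·sinθ with sinθ = 0.455545.
The centroid is at the centre, 1.455 m below the top of the plate, so y_c = 5.9 + 1.455 = 7.355 m and h_c = 7.355 × 0.455545 = 3.35053 m.
A = π(1.455)² = 6.65083 m².
Resultant F = γ·h_c·A = 15.97068 × 3.35053 × 6.65083 = 355.888 kN.

F ≈ 356 kN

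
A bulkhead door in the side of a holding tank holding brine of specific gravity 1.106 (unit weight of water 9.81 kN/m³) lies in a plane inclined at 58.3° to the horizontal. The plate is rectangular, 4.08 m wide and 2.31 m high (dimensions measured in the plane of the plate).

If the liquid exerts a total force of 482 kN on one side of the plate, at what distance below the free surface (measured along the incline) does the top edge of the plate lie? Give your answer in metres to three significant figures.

γ = 1.106 × 9.81 = 10.84986 kN/m³.
A = 4.08 × 2.31 = 9.4248 m².
From F = γ·h_c·A, the centroid depth is h_c = 482/(10.84986 × 9.4248) = 4.71358 m.
Let θ = 58.3° be the plate's angle to the horizontal; measure y along the incline from where the plane meets the free surface. Vertical depth h = y·sinθ with sinθ = 0.850811.
Along the incline, y_c = h_c/sinθ = 4.71358/0.850811 = 5.5401 m.
The centroid lies 2.31/2 = 1.155 m below the top edge, so the top edge sits at y_top = 5.5401 − 1.155 = 4.3851 m along the incline.

y_top ≈ 4.39 m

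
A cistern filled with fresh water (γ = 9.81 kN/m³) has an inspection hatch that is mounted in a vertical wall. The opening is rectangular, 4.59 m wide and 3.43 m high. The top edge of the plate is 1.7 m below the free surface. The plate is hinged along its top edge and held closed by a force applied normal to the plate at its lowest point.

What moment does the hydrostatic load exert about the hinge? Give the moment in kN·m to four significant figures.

M ≈ 1056 kN·m

γ = 9.81 kN/m³.
The centroid lies 3.43/2 = 1.715 m below the top edge, so the centroid depth is h_c = 1.7 + 1.715 = 3.415 m.
A = 4.59 × 3.43 = 15.7437 m².
Resultant F = γ·h_c·A = 9.81 × 3.415 × 15.7437 = 527.432 kN.
I_c = b·h³/12 = 4.59 × 3.43³/12 = 15.4353 m⁴.
Centre of pressure: y_p = y_c + I_c/(y_c·A) = 3.415 + 15.4353/(3.415 × 15.7437) = 3.415 + 0.28709 = 3.70209 m along the plane.
The resultant acts 1.715 + 0.28709 = 2.00209 m (along the plate) below the hinge at the top edge, so the moment about the hinge is M = F × 2.00209 = 527.432 × 2.00209 = 1055.97 kN·m.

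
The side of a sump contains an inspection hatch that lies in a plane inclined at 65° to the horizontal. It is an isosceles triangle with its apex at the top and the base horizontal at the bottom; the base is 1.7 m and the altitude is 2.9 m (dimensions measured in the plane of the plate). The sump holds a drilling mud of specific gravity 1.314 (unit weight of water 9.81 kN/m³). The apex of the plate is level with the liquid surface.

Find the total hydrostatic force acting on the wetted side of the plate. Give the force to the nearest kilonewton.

γ = 1.314 × 9.81 = 12.89034 kN/m³.
Let θ = 65° be the plate's angle to the horizontal; measure y along the incline from where the plane meets the free surface. Vertical depth h = y·sinθ with sinθ = 0.906308.
With the apex up, the centroid sits 2h/3 = 2 × 2.9/3 = 1.93333 m below the apex, so y_c = 1.93333 m and h_c = 1.93333 × 0.906308 = 1.75219 m.
A = ½ × 1.7 × 2.9 = 2.465 m².
Resultant F = γ·h_c·A = 12.89034 × 1.75219 × 2.465 = 55.6753 kN.

F ≈ 56 kN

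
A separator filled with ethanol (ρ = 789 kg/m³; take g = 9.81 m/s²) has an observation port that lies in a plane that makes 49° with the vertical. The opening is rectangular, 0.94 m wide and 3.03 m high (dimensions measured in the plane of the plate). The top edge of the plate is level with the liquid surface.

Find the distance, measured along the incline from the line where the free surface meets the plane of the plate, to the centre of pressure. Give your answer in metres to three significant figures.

γ = ρg = 789 × 9.81 / 1000 = 7.74009 kN/m³.
The plate makes 49° with the vertical, i.e. θ = 90° − 49° = 41° to the horizontal. Measuring y along the incline from the free-surface line, vertical depth h = y·sinθ with sinθ = 0.656059.
The centroid lies 3.03/2 = 1.515 m below the top edge, so y_c = 1.515 m and h_c = 1.515 × 0.656059 = 0.993929 m.
A = 0.94 × 3.03 = 2.8482 m².
Resultant F = γ·h_c·A = 7.74009 × 0.993929 × 2.8482 = 21.9115 kN.
I_c = b·h³/12 = 0.94 × 3.03³/12 = 2.17909 m⁴.
Centre of pressure: y_p = y_c + I_c/(y_c·A) = 1.515 + 2.17909/(1.515 × 2.8482) = 1.515 + 0.505001 = 2.02 m along the plane.

y_p = 2.02 m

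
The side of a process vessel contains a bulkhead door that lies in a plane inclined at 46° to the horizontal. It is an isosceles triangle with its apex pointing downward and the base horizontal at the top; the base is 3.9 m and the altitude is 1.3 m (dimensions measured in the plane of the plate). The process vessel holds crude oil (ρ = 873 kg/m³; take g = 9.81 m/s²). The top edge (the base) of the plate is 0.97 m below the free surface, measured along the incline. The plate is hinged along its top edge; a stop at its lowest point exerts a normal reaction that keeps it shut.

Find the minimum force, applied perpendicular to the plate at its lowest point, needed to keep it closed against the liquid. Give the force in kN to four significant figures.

γ = ρg = 873 × 9.81 / 1000 = 8.56413 kN/m³.
Let θ = 46° be the plate's angle to the horizontal; measure y along the incline from where the plane meets the free surface. Vertical depth h = y·sinθ with sinθ = 0.719340.
With the apex down, the centroid sits h/3 = 1.3/3 = 0.433333 m below the base (the top edge), so y_c = 0.97 + 0.433333 = 1.40333 m and h_c = 1.40333 × 0.719340 = 1.00947 m.
A = ½ × 3.9 × 1.3 = 2.535 m².
Resultant F = γ·h_c·A = 8.56413 × 1.00947 × 2.535 = 21.9157 kN.
I_c = b·h³/36 = 3.9 × 1.3³/36 = 0.238008 m⁴.
Centre of pressure: y_p = y_c + I_c/(y_c·A) = 1.40333 + 0.238008/(1.40333 × 2.535) = 1.40333 + 0.0669043 = 1.47023 m along the plane.
The resultant acts 0.433333 + 0.0669043 = 0.500237 m (along the plate) below the hinge at the top edge, so the moment about the hinge is M = F × 0.500237 = 21.9157 × 0.500237 = 10.963 kN·m.
A normal force at the bottom, 1.3 m from the hinge, must supply this moment: P = 10.963/1.3 = 8.43308 kN.

P ≈ 8.433 kN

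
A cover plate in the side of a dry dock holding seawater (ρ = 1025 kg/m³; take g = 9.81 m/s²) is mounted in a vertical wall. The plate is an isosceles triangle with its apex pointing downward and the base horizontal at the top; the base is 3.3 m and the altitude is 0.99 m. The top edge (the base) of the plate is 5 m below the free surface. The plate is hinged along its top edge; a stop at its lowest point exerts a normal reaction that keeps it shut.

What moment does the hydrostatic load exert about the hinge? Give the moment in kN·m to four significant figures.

M ≈ 29.78 kN·m

γ = ρg = 1025 × 9.81 / 1000 = 10.05525 kN/m³.
With the apex down, the centroid sits h/3 = 0.99/3 = 0.33 m below the base (the top edge), so the centroid depth is h_c = 5 + 0.33 = 5.33 m.
A = ½ × 3.3 × 0.99 = 1.6335 m².
Resultant F = γ·h_c·A = 10.05525 × 5.33 × 1.6335 = 87.5466 kN.
I_c = b·h³/36 = 3.3 × 0.99³/36 = 0.0889441 m⁴.
Centre of pressure: y_p = y_c + I_c/(y_c·A) = 5.33 + 0.0889441/(5.33 × 1.6335) = 5.33 + 0.0102158 = 5.34022 m along the plane.
The resultant acts 0.33 + 0.0102158 = 0.340216 m (along the plate) below the hinge at the top edge, so the moment about the hinge is M = F × 0.340216 = 87.5466 × 0.340216 = 29.7848 kN·m.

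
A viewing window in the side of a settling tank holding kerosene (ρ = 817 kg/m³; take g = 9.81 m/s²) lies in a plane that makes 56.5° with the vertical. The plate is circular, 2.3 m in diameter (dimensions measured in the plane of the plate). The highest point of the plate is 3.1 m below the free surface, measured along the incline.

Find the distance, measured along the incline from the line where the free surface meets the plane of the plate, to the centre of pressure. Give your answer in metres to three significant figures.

y_p = 4.33 m

γ = ρg = 817 × 9.81 / 1000 = 8.01477 kN/m³.
The plate makes 56.5° with the vertical, i.e. θ = 90° − 56.5° = 33.5° to the horizontal. Measuring y along the incline from the free-surface line, vertical depth h = y·sinθ with sinθ = 0.551937.
The centroid is at the centre, 1.15 m below the top of the plate, so y_c = 3.1 + 1.15 = 4.25 m and h_c = 4.25 × 0.551937 = 2.34573 m.
A = π(1.15)² = 4.15476 m².
Resultant F = γ·h_c·A = 8.01477 × 2.34573 × 4.15476 = 78.1115 kN.
I_c = πr⁴/4 = π × 1.15⁴/4 = 1.37367 m⁴.
Centre of pressure: y_p = y_c + I_c/(y_c·A) = 4.25 + 1.37367/(4.25 × 4.15476) = 4.25 + 0.0777943 = 4.32779 m along the plane.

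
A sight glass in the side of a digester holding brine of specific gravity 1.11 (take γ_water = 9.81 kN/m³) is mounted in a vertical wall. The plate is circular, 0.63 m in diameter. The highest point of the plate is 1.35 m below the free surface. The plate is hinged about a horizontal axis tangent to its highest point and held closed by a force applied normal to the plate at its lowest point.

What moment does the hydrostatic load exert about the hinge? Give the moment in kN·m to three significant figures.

γ = 1.11 × 9.81 = 10.8891 kN/m³.
The centroid is at the centre, 0.315 m below the top of the plate, so the centroid depth is h_c = 1.35 + 0.315 = 1.665 m.
A = π(0.315)² = 0.311725 m².
Resultant F = γ·h_c·A = 10.8891 × 1.665 × 0.311725 = 5.65168 kN.
I_c = πr⁴/4 = π × 0.315⁴/4 = 0.00773272 m⁴.
Centre of pressure: y_p = y_c + I_c/(y_c·A) = 1.665 + 0.00773272/(1.665 × 0.311725) = 1.665 + 0.0148986 = 1.6799 m along the plane.
The resultant acts 0.315 + 0.0148986 = 0.329899 m (along the plate) below the hinge at the top edge, so the moment about the hinge is M = F × 0.329899 = 5.65168 × 0.329899 = 1.86448 kN·m.

M ≈ 1.86 kN·m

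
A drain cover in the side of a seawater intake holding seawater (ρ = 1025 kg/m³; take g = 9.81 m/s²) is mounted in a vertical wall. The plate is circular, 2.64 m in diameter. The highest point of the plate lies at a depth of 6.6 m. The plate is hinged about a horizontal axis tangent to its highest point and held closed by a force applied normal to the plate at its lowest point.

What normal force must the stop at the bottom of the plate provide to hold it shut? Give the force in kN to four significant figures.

γ = ρg = 1025 × 9.81 / 1000 = 10.05525 kN/m³.
The centroid is at the centre, 1.32 m below the top of the plate, so the centroid depth is h_c = 6.6 + 1.32 = 7.92 m.
A = π(1.32)² = 5.47391 m².
Resultant F = γ·h_c·A = 10.05525 × 7.92 × 5.47391 = 435.929 kN.
I_c = πr⁴/4 = π × 1.32⁴/4 = 2.38444 m⁴.
Centre of pressure: y_p = y_c + I_c/(y_c·A) = 7.92 + 2.38444/(7.92 × 5.47391) = 7.92 + 0.0550001 = 7.975 m along the plane.
The resultant acts 1.32 + 0.0550001 = 1.375 m (along the plate) below the hinge at the top edge, so the moment about the hinge is M = F × 1.375 = 435.929 × 1.375 = 599.402 kN·m.
A normal force at the bottom, 2.64 m from the hinge, must supply this moment: P = 599.402/2.64 = 227.046 kN.

P ≈ 227.0 kN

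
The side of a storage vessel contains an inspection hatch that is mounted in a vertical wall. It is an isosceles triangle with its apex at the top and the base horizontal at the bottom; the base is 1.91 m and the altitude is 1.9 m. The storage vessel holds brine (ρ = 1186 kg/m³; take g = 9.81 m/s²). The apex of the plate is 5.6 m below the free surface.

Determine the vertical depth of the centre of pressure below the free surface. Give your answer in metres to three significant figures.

h_p = 6.90 m

γ = ρg = 1186 × 9.81 / 1000 = 11.63466 kN/m³.
With the apex up, the centroid sits 2h/3 = 2 × 1.9/3 = 1.26667 m below the apex, so the centroid depth is h_c = 5.6 + 1.26667 = 6.86667 m.
A = ½ × 1.91 × 1.9 = 1.8145 m².
Resultant F = γ·h_c·A = 11.63466 × 6.86667 × 1.8145 = 144.963 kN.
I_c = b·h³/36 = 1.91 × 1.9³/36 = 0.363908 m⁴.
Centre of pressure: y_p = y_c + I_c/(y_c·A) = 6.86667 + 0.363908/(6.86667 × 1.8145) = 6.86667 + 0.0292071 = 6.89588 m along the plane.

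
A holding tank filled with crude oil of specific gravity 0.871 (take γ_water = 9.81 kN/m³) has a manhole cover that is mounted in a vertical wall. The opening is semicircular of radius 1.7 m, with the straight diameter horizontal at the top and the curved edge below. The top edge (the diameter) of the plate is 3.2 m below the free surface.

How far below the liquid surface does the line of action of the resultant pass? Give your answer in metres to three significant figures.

h_p = 3.97 m

γ = 0.871 × 9.81 = 8.54451 kN/m³.
The centroid of a semicircle lies 4r/(3π) = 0.721502 m from the diameter, here below the top edge, so the centroid depth is h_c = 3.2 + 0.721502 = 3.9215 m.
A = πr²/2 = π × 1.7²/2 = 4.5396 m².
Resultant F = γ·h_c·A = 8.54451 × 3.9215 × 4.5396 = 152.11 kN.
I_c = (π/8 − 8/(9π))·r⁴ = 0.109757 × 1.7⁴ = 0.916701 m⁴.
Centre of pressure: y_p = y_c + I_c/(y_c·A) = 3.9215 + 0.916701/(3.9215 × 4.5396) = 3.9215 + 0.0514942 = 3.97299 m along the plane.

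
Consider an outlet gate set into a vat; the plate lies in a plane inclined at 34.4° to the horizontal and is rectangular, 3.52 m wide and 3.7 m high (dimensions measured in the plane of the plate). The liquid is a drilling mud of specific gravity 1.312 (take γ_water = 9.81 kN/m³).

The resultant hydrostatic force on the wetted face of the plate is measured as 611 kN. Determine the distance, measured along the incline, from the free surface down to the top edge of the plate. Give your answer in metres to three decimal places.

y_top ≈ 4.602 m

γ = 1.312 × 9.81 = 12.87072 kN/m³.
A = 3.52 × 3.7 = 13.024 m².
From F = γ·h_c·A, the centroid depth is h_c = 611/(12.87072 × 13.024) = 3.64497 m.
Let θ = 34.4° be the plate's angle to the horizontal; measure y along the incline from where the plane meets the free surface. Vertical depth h = y·sinθ with sinθ = 0.564967.
Along the incline, y_c = h_c/sinθ = 3.64497/0.564967 = 6.45165 m.
The centroid lies 3.7/2 = 1.85 m below the top edge, so the top edge sits at y_top = 6.45165 − 1.85 = 4.60165 m along the incline.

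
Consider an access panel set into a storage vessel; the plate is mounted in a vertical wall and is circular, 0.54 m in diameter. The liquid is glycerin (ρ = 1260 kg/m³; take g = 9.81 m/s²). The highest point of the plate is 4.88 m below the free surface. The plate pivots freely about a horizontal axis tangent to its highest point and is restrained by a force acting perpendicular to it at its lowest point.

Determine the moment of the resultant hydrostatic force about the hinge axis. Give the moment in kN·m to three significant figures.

γ = ρg = 1260 × 9.81 / 1000 = 12.3606 kN/m³.
The centroid is at the centre, 0.27 m below the top of the plate, so the centroid depth is h_c = 4.88 + 0.27 = 5.15 m.
A = π(0.27)² = 0.229022 m².
Resultant F = γ·h_c·A = 12.3606 × 5.15 × 0.229022 = 14.5789 kN.
I_c = πr⁴/4 = π × 0.27⁴/4 = 0.00417393 m⁴.
Centre of pressure: y_p = y_c + I_c/(y_c·A) = 5.15 + 0.00417393/(5.15 × 0.229022) = 5.15 + 0.00353884 = 5.15354 m along the plane.
The resultant acts 0.27 + 0.00353884 = 0.273539 m (along the plate) below the hinge at the top edge, so the moment about the hinge is M = F × 0.273539 = 14.5789 × 0.273539 = 3.9879 kN·m.

M ≈ 3.99 kN·m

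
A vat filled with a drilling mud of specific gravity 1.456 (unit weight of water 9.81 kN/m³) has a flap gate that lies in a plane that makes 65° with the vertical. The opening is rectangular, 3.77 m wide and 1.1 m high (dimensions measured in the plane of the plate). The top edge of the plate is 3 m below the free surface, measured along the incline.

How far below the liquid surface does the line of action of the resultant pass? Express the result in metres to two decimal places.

γ = 1.456 × 9.81 = 14.28336 kN/m³.
The plate makes 65° with the vertical, i.e. θ = 90° − 65° = 25° to the horizontal. Measuring y along the incline from the free-surface line, vertical depth h = y·sinθ with sinθ = 0.422618.
The centroid lies 1.1/2 = 0.55 m below the top edge, so y_c = 3 + 0.55 = 3.55 m and h_c = 3.55 × 0.422618 = 1.50029 m.
A = 3.77 × 1.1 = 4.147 m².
Resultant F = γ·h_c·A = 14.28336 × 1.50029 × 4.147 = 88.8668 kN.
I_c = b·h³/12 = 3.77 × 1.1³/12 = 0.418156 m⁴.
Centre of pressure: y_p = y_c + I_c/(y_c·A) = 3.55 + 0.418156/(3.55 × 4.147) = 3.55 + 0.0284038 = 3.5784 m along the plane.
Vertically, h_p = y_p·sinθ = 3.5784 × 0.422618 = 1.5123 m.

h_p = 1.51 m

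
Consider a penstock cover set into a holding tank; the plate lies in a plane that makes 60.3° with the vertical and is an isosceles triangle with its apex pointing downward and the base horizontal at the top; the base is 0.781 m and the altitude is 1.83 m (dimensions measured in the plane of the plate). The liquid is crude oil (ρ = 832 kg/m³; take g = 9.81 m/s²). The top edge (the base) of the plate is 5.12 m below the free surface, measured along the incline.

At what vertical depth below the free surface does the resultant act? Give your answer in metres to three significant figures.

γ = ρg = 832 × 9.81 / 1000 = 8.16192 kN/m³.
The plate makes 60.3° with the vertical, i.e. θ = 90° − 60.3° = 29.7° to the horizontal. Measuring y along the incline from the free-surface line, vertical depth h = y·sinθ with sinθ = 0.495459.
With the apex down, the centroid sits h/3 = 1.83/3 = 0.61 m below the base (the top edge), so y_c = 5.12 + 0.61 = 5.73 m and h_c = 5.73 × 0.495459 = 2.83898 m.
A = ½ × 0.781 × 1.83 = 0.714615 m².
Resultant F = γ·h_c·A = 8.16192 × 2.83898 × 0.714615 = 16.5587 kN.
I_c = b·h³/36 = 0.781 × 1.83³/36 = 0.132954 m⁴.
Centre of pressure: y_p = y_c + I_c/(y_c·A) = 5.73 + 0.132954/(5.73 × 0.714615) = 5.73 + 0.0324694 = 5.76247 m along the plane.
Vertically, h_p = y_p·sinθ = 5.76247 × 0.495459 = 2.85507 m.

h_p = 2.86 m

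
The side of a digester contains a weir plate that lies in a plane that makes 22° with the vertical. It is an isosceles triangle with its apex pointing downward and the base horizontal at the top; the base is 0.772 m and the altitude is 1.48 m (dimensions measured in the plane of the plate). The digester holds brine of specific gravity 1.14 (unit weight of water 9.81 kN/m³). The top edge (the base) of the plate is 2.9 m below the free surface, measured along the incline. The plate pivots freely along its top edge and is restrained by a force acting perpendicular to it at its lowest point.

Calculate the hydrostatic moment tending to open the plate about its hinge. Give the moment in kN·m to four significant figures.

γ = 1.14 × 9.81 = 11.1834 kN/m³.
The plate makes 22° with the vertical, i.e. θ = 90° − 22° = 68° to the horizontal. Measuring y along the incline from the free-surface line, vertical depth h = y·sinθ with sinθ = 0.927184.
With the apex down, the centroid sits h/3 = 1.48/3 = 0.493333 m below the base (the top edge), so y_c = 2.9 + 0.493333 = 3.39333 m and h_c = 3.39333 × 0.927184 = 3.14624 m.
A = ½ × 0.772 × 1.48 = 0.57128 m².
Resultant F = γ·h_c·A = 11.1834 × 3.14624 × 0.57128 = 20.1009 kN.
I_c = b·h³/36 = 0.772 × 1.48³/36 = 0.0695184 m⁴.
Centre of pressure: y_p = y_c + I_c/(y_c·A) = 3.39333 + 0.0695184/(3.39333 × 0.57128) = 3.39333 + 0.0358612 = 3.42919 m along the plane.
The resultant acts 0.493333 + 0.0358612 = 0.529194 m (along the plate) below the hinge at the top edge, so the moment about the hinge is M = F × 0.529194 = 20.1009 × 0.529194 = 10.6373 kN·m.

M ≈ 10.64 kN·m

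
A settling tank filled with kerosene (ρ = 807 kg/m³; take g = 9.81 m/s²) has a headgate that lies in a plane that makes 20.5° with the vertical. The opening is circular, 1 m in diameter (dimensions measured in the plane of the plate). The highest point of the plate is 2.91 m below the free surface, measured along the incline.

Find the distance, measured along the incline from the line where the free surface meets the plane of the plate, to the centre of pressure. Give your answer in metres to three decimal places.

y_p = 3.428 m

γ = ρg = 807 × 9.81 / 1000 = 7.91667 kN/m³.
The plate makes 20.5° with the vertical, i.e. θ = 90° − 20.5° = 69.5° to the horizontal. Measuring y along the incline from the free-surface line, vertical depth h = y·sinθ with sinθ = 0.936672.
The centroid is at the centre, 0.5 m below the top of the plate, so y_c = 2.91 + 0.5 = 3.41 m and h_c = 3.41 × 0.936672 = 3.19405 m.
A = π(0.5)² = 0.785398 m².
Resultant F = γ·h_c·A = 7.91667 × 3.19405 × 0.785398 = 19.8598 kN.
I_c = πr⁴/4 = π × 0.5⁴/4 = 0.0490874 m⁴.
Centre of pressure: y_p = y_c + I_c/(y_c·A) = 3.41 + 0.0490874/(3.41 × 0.785398) = 3.41 + 0.0183285 = 3.42833 m along the plane.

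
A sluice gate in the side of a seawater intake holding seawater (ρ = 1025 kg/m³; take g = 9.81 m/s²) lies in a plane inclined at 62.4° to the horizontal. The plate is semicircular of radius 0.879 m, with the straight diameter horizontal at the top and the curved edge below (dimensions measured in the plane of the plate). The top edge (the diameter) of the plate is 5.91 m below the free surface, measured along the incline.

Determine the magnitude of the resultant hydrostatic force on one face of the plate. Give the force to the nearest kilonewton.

F ≈ 68 kN

γ = ρg = 1025 × 9.81 / 1000 = 10.05525 kN/m³.
Let θ = 62.4° be the plate's angle to the horizontal; measure y along the incline from where the plane meets the free surface. Vertical depth h = y·sinθ with sinθ = 0.886204.
The centroid of a semicircle lies 4r/(3π) = 0.373059 m from the diameter, here below the top edge, so y_c = 5.91 + 0.373059 = 6.28306 m and h_c = 6.28306 × 0.886204 = 5.56807 m.
A = πr²/2 = π × 0.879²/2 = 1.21366 m².
Resultant F = γ·h_c·A = 10.05525 × 5.56807 × 1.21366 = 67.9508 kN.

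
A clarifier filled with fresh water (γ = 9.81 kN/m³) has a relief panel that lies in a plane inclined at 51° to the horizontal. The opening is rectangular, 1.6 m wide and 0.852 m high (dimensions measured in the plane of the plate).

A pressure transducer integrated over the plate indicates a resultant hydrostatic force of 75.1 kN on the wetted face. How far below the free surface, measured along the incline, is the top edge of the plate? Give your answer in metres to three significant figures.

γ = 9.81 kN/m³.
A = 1.6 × 0.852 = 1.3632 m².
From F = γ·h_c·A, the centroid depth is h_c = 75.1/(9.81 × 1.3632) = 5.6158 m.
Let θ = 51° be the plate's angle to the horizontal; measure y along the incline from where the plane meets the free surface. Vertical depth h = y·sinθ with sinθ = 0.777146.
Along the incline, y_c = h_c/sinθ = 5.6158/0.777146 = 7.22618 m.
The centroid lies 0.852/2 = 0.426 m below the top edge, so the top edge sits at y_top = 7.22618 − 0.426 = 6.80018 m along the incline.

y_top ≈ 6.80 m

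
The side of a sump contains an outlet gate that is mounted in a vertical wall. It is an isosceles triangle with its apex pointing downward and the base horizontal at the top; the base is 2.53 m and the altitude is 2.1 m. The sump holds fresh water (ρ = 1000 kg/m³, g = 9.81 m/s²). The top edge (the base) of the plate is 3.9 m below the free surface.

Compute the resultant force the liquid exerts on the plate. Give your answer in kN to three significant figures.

γ = ρg = 1000 × 9.81 = 9810 N/m³ = 9.81 kN/m³.
With the apex down, the centroid sits h/3 = 2.1/3 = 0.7 m below the base (the top edge), so the centroid depth is h_c = 3.9 + 0.7 = 4.6 m.
A = ½ × 2.53 × 2.1 = 2.6565 m².
Resultant F = γ·h_c·A = 9.81 × 4.6 × 2.6565 = 119.877 kN.

F ≈ 120 kN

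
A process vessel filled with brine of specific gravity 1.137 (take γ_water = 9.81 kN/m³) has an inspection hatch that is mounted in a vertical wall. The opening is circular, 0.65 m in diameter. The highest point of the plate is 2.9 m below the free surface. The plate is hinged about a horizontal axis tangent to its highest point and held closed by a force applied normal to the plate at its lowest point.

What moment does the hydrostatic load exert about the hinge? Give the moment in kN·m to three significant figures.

γ = 1.137 × 9.81 = 11.15397 kN/m³.
The centroid is at the centre, 0.325 m below the top of the plate, so the centroid depth is h_c = 2.9 + 0.325 = 3.225 m.
A = π(0.325)² = 0.331831 m².
Resultant F = γ·h_c·A = 11.15397 × 3.225 × 0.331831 = 11.9365 kN.
I_c = πr⁴/4 = π × 0.325⁴/4 = 0.00876241 m⁴.
Centre of pressure: y_p = y_c + I_c/(y_c·A) = 3.225 + 0.00876241/(3.225 × 0.331831) = 3.225 + 0.00818798 = 3.23319 m along the plane.
The resultant acts 0.325 + 0.00818798 = 0.333188 m (along the plate) below the hinge at the top edge, so the moment about the hinge is M = F × 0.333188 = 11.9365 × 0.333188 = 3.9771 kN·m.

M ≈ 3.98 kN·m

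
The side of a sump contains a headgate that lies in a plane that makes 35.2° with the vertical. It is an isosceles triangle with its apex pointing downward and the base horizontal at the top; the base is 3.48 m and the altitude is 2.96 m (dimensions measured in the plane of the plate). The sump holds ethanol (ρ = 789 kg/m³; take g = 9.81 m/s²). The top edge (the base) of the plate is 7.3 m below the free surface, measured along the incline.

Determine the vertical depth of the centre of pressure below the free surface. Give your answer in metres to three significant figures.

γ = ρg = 789 × 9.81 / 1000 = 7.74009 kN/m³.
The plate makes 35.2° with the vertical, i.e. θ = 90° − 35.2° = 54.8° to the horizontal. Measuring y along the incline from the free-surface line, vertical depth h = y·sinθ with sinθ = 0.817145.
With the apex down, the centroid sits h/3 = 2.96/3 = 0.986667 m below the base (the top edge), so y_c = 7.3 + 0.986667 = 8.28667 m and h_c = 8.28667 × 0.817145 = 6.77141 m.
A = ½ × 3.48 × 2.96 = 5.1504 m².
Resultant F = γ·h_c·A = 7.74009 × 6.77141 × 5.1504 = 269.939 kN.
I_c = b·h³/36 = 3.48 × 2.96³/36 = 2.50699 m⁴.
Centre of pressure: y_p = y_c + I_c/(y_c·A) = 8.28667 + 2.50699/(8.28667 × 5.1504) = 8.28667 + 0.0587397 = 8.34541 m along the plane.
Vertically, h_p = y_p·sinθ = 8.34541 × 0.817145 = 6.81941 m.

h_p = 6.82 m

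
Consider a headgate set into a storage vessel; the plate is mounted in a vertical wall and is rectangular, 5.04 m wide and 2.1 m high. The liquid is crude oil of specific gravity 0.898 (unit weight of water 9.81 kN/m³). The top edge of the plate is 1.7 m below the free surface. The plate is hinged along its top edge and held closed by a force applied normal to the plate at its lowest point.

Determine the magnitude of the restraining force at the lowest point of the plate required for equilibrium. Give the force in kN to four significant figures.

P ≈ 144.5 kN

γ = 0.898 × 9.81 = 8.80938 kN/m³.
The centroid lies 2.1/2 = 1.05 m below the top edge, so the centroid depth is h_c = 1.7 + 1.05 = 2.75 m.
A = 5.04 × 2.1 = 10.584 m².
Resultant F = γ·h_c·A = 8.80938 × 2.75 × 10.584 = 256.406 kN.
I_c = b·h³/12 = 5.04 × 2.1³/12 = 3.88962 m⁴.
Centre of pressure: y_p = y_c + I_c/(y_c·A) = 2.75 + 3.88962/(2.75 × 10.584) = 2.75 + 0.133636 = 2.88364 m along the plane.
The resultant acts 1.05 + 0.133636 = 1.18364 m (along the plate) below the hinge at the top edge, so the moment about the hinge is M = F × 1.18364 = 256.406 × 1.18364 = 303.492 kN·m.
A normal force at the bottom, 2.1 m from the hinge, must supply this moment: P = 303.492/2.1 = 144.52 kN.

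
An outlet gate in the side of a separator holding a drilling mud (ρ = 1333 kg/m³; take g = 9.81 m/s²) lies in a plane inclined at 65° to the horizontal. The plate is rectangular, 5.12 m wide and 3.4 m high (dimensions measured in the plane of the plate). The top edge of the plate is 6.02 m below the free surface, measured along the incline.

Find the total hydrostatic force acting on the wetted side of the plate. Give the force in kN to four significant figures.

γ = ρg = 1333 × 9.81 / 1000 = 13.07673 kN/m³.
Let θ = 65° be the plate's angle to the horizontal; measure y along the incline from where the plane meets the free surface. Vertical depth h = y·sinθ with sinθ = 0.906308.
The centroid lies 3.4/2 = 1.7 m below the top edge, so y_c = 6.02 + 1.7 = 7.72 m and h_c = 7.72 × 0.906308 = 6.9967 m.
A = 5.12 × 3.4 = 17.408 m².
Resultant F = γ·h_c·A = 13.07673 × 6.9967 × 17.408 = 1592.73 kN.

F ≈ 1593 kN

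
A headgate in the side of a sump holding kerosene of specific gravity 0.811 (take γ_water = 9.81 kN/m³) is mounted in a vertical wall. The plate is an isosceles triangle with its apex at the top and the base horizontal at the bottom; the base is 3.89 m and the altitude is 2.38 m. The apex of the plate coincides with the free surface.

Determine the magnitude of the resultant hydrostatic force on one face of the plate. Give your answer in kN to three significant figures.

F ≈ 58.4 kN

γ = 0.811 × 9.81 = 7.95591 kN/m³.
With the apex up, the centroid sits 2h/3 = 2 × 2.38/3 = 1.58667 m below the apex, so the centroid depth is h_c = 1.58667 m.
A = ½ × 3.89 × 2.38 = 4.6291 m².
Resultant F = γ·h_c·A = 7.95591 × 1.58667 × 4.6291 = 58.435 kN.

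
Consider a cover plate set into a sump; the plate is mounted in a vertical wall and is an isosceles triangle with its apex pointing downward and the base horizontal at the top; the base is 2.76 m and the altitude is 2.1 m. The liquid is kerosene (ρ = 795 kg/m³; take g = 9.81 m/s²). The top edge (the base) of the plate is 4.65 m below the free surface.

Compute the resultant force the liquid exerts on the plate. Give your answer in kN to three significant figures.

γ = ρg = 795 × 9.81 / 1000 = 7.79895 kN/m³.
With the apex down, the centroid sits h/3 = 2.1/3 = 0.7 m below the base (the top edge), so the centroid depth is h_c = 4.65 + 0.7 = 5.35 m.
A = ½ × 2.76 × 2.1 = 2.898 m².
Resultant F = γ·h_c·A = 7.79895 × 5.35 × 2.898 = 120.917 kN.

F ≈ 121 kN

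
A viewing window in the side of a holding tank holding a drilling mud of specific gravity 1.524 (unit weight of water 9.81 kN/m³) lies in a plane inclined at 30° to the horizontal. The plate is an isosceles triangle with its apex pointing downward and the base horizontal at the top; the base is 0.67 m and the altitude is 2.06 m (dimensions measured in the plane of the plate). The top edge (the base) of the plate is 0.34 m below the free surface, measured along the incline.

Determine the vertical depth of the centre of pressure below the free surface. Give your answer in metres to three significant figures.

h_p = 0.628 m

γ = 1.524 × 9.81 = 14.95044 kN/m³.
Let θ = 30° be the plate's angle to the horizontal; measure y along the incline from where the plane meets the free surface. Vertical depth h = y·sinθ with sinθ = 0.500000.
With the apex down, the centroid sits h/3 = 2.06/3 = 0.686667 m below the base (the top edge), so y_c = 0.34 + 0.686667 = 1.02667 m and h_c = 1.02667 × 0.500000 = 0.513335 m.
A = ½ × 0.67 × 2.06 = 0.6901 m².
Resultant F = γ·h_c·A = 14.95044 × 0.513335 × 0.6901 = 5.29623 kN.
I_c = b·h³/36 = 0.67 × 2.06³/36 = 0.162695 m⁴.
Centre of pressure: y_p = y_c + I_c/(y_c·A) = 1.02667 + 0.162695/(1.02667 × 0.6901) = 1.02667 + 0.229631 = 1.2563 m along the plane.
Vertically, h_p = y_p·sinθ = 1.2563 × 0.500000 = 0.62815 m.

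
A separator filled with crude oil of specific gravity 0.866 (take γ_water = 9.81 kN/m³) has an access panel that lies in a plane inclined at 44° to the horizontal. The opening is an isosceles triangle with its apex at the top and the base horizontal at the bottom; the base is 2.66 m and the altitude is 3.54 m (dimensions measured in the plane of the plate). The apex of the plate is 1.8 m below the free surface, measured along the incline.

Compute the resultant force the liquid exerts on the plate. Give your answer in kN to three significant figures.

γ = 0.866 × 9.81 = 8.49546 kN/m³.
Let θ = 44° be the plate's angle to the horizontal; measure y along the incline from where the plane meets the free surface. Vertical depth h = y·sinθ with sinθ = 0.694658.
With the apex up, the centroid sits 2h/3 = 2 × 3.54/3 = 2.36 m below the apex, so y_c = 1.8 + 2.36 = 4.16 m and h_c = 4.16 × 0.694658 = 2.88978 m.
A = ½ × 2.66 × 3.54 = 4.7082 m².
Resultant F = γ·h_c·A = 8.49546 × 2.88978 × 4.7082 = 115.586 kN.

F ≈ 116 kN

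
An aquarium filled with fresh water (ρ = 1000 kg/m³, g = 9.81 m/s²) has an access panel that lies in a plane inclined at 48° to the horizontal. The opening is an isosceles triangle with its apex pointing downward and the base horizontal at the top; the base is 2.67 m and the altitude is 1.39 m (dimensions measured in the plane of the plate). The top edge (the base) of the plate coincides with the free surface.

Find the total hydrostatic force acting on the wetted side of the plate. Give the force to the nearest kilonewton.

γ = ρg = 1000 × 9.81 = 9810 N/m³ = 9.81 kN/m³.
Let θ = 48° be the plate's angle to the horizontal; measure y along the incline from where the plane meets the free surface. Vertical depth h = y·sinθ with sinθ = 0.743145.
With the apex down, the centroid sits h/3 = 1.39/3 = 0.463333 m below the base (the top edge), so y_c = 0.463333 m and h_c = 0.463333 × 0.743145 = 0.344324 m.
A = ½ × 2.67 × 1.39 = 1.85565 m².
Resultant F = γ·h_c·A = 9.81 × 0.344324 × 1.85565 = 6.26805 kN.

F ≈ 6 kN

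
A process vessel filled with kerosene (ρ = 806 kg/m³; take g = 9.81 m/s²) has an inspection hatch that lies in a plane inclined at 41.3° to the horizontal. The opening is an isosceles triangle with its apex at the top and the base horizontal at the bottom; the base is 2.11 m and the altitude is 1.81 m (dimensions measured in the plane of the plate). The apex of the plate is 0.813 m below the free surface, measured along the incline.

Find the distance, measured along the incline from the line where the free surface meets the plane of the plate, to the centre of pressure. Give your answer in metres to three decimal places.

y_p = 2.110 m

γ = ρg = 806 × 9.81 / 1000 = 7.90686 kN/m³.
Let θ = 41.3° be the plate's angle to the horizontal; measure y along the incline from where the plane meets the free surface. Vertical depth h = y·sinθ with sinθ = 0.660002.
With the apex up, the centroid sits 2h/3 = 2 × 1.81/3 = 1.20667 m below the apex, so y_c = 0.813 + 1.20667 = 2.01967 m and h_c = 2.01967 × 0.660002 = 1.33299 m.
A = ½ × 2.11 × 1.81 = 1.90955 m².
Resultant F = γ·h_c·A = 7.90686 × 1.33299 × 1.90955 = 20.1262 kN.
I_c = b·h³/36 = 2.11 × 1.81³/36 = 0.347549 m⁴.
Centre of pressure: y_p = y_c + I_c/(y_c·A) = 2.01967 + 0.347549/(2.01967 × 1.90955) = 2.01967 + 0.0901166 = 2.10979 m along the plane.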